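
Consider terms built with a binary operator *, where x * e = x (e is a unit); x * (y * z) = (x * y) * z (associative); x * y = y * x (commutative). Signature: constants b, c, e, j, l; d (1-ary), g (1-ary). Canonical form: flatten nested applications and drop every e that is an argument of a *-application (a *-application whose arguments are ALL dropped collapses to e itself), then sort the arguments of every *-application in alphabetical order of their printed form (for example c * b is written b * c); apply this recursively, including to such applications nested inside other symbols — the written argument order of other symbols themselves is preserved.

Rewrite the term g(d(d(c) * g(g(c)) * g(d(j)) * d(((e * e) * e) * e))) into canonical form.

Work inside:  d(c) * g(g(c)) * g(d(j)) * d(((e * e) * e) * e)
Inside:  d(((e * e) * e) * e)  →  d(e)
Order the arguments:  d(c) * d(e) * g(d(j)) * g(g(c))
Reassemble:  g(d(d(c) * d(e) * g(d(j)) * g(g(c))))

Answer: g(d(d(c) * d(e) * g(d(j)) * g(g(c))))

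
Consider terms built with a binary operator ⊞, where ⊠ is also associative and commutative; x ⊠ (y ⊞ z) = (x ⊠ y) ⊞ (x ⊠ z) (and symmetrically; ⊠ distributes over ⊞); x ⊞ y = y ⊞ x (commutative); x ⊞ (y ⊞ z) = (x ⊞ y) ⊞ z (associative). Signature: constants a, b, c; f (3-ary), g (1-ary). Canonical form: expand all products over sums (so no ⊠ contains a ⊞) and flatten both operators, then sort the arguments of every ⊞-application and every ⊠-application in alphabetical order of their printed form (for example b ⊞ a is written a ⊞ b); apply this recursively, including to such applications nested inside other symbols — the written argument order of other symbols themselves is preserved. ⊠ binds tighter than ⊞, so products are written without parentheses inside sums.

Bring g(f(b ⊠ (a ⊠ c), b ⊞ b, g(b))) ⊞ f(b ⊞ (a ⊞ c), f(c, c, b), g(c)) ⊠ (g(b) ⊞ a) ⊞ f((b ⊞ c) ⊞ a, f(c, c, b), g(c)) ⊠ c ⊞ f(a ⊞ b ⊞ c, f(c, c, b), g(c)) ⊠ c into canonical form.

Expand:  g(f(a ⊠ b ⊠ c, b ⊞ b, g(b))) ⊞ f(a ⊞ b ⊞ c, f(c, c, b), g(c)) ⊠ g(b) ⊞ a ⊠ f(a ⊞ b ⊞ c, f(c, c, b), g(c)) ⊞ c ⊠ f(a ⊞ b ⊞ c, f(c, c, b), g(c)) ⊞ c ⊠ f(a ⊞ b ⊞ c, f(c, c, b), g(c))
Sort:  a ⊠ f(a ⊞ b ⊞ c, f(c, c, b), g(c)) ⊞ c ⊠ f(a ⊞ b ⊞ c, f(c, c, b), g(c)) ⊞ c ⊠ f(a ⊞ b ⊞ c, f(c, c, b), g(c)) ⊞ f(a ⊞ b ⊞ c, f(c, c, b), g(c)) ⊠ g(b) ⊞ g(f(a ⊠ b ⊠ c, b ⊞ b, g(b)))

Answer: a ⊠ f(a ⊞ b ⊞ c, f(c, c, b), g(c)) ⊞ c ⊠ f(a ⊞ b ⊞ c, f(c, c, b), g(c)) ⊞ c ⊠ f(a ⊞ b ⊞ c, f(c, c, b), g(c)) ⊞ f(a ⊞ b ⊞ c, f(c, c, b), g(c)) ⊠ g(b) ⊞ g(f(a ⊠ b ⊠ c, b ⊞ b, g(b)))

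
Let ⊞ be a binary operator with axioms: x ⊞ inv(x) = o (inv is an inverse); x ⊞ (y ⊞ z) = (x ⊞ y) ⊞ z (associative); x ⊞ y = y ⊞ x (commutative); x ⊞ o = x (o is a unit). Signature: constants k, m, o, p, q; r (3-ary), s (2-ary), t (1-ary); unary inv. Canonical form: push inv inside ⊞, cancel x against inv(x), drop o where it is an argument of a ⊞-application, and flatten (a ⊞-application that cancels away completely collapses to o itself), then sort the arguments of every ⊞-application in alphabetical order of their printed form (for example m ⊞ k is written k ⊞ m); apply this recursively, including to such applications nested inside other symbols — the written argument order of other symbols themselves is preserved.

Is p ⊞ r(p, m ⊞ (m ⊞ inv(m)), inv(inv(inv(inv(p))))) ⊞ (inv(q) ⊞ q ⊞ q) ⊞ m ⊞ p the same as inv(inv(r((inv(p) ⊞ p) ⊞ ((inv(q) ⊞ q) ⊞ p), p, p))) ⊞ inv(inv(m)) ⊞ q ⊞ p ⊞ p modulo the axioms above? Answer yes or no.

Answer: no — m ⊞ p ⊞ p ⊞ q ⊞ r(p, m, p) vs m ⊞ p ⊞ p ⊞ q ⊞ r(p, p, p)

Derivation:
Left:  p ⊞ r(p, m ⊞ (m ⊞ inv(m)), inv(inv(inv(inv(p))))) ⊞ (inv(q) ⊞ q ⊞ q) ⊞ m ⊞ p
  Push inv inside:  distribute inv over ⊞ and collapse double inv
  Collect:  p ⊞ p ⊞ r(p, m, p) ⊞ q ⊞ m
  Sort arguments:  m ⊞ p ⊞ p ⊞ q ⊞ r(p, m, p)
Right:  inv(inv(r((inv(p) ⊞ p) ⊞ ((inv(q) ⊞ q) ⊞ p), p, p))) ⊞ inv(inv(m)) ⊞ q ⊞ p ⊞ p
  Push inv inside:  distribute inv over ⊞ and collapse double inv
  Collect:  r(p, p, p) ⊞ m ⊞ q ⊞ p ⊞ p
  Sort:  m ⊞ p ⊞ p ⊞ q ⊞ r(p, p, p)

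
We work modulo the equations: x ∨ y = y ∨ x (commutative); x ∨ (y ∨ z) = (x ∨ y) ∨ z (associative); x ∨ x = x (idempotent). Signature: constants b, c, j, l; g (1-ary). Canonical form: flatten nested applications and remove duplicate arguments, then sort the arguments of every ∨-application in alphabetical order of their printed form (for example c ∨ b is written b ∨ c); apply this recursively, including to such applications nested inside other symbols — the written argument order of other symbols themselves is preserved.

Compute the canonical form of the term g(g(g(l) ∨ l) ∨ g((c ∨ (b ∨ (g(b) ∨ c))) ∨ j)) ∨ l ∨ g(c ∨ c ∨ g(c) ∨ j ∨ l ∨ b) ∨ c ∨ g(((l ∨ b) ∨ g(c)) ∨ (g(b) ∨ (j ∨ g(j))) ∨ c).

Inside:  g(g(g(l) ∨ l) ∨ g((c ∨ (b ∨ (g(b) ∨ c))) ∨ j))  →  g(g(b ∨ c ∨ g(b) ∨ j) ∨ g(g(l) ∨ l))
Simplify inside:  g(c ∨ c ∨ g(c) ∨ j ∨ l ∨ b)  →  g(b ∨ c ∨ g(c) ∨ j ∨ l)
Canonicalize subterm:  g(((l ∨ b) ∨ g(c)) ∨ (g(b) ∨ (j ∨ g(j))) ∨ c)  →  g(b ∨ c ∨ g(b) ∨ g(c) ∨ g(j) ∨ j ∨ l)
Sort arguments:  c ∨ g(b ∨ c ∨ g(b) ∨ g(c) ∨ g(j) ∨ j ∨ l) ∨ g(b ∨ c ∨ g(c) ∨ j ∨ l) ∨ g(g(b ∨ c ∨ g(b) ∨ j) ∨ g(g(l) ∨ l)) ∨ l

Answer: c ∨ g(b ∨ c ∨ g(b) ∨ g(c) ∨ g(j) ∨ j ∨ l) ∨ g(b ∨ c ∨ g(c) ∨ j ∨ l) ∨ g(g(b ∨ c ∨ g(b) ∨ j) ∨ g(g(l) ∨ l)) ∨ l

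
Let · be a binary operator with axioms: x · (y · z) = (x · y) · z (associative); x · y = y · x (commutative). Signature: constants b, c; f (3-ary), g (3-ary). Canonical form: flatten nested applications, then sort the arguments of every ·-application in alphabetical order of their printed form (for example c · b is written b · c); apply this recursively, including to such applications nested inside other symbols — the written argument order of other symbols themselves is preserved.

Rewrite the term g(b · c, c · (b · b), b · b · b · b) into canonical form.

Focus inside:  c · (b · b)
Merge nested applications:  c · b · b
Sort arguments:  b · b · c
Reassemble:  g(b · c, b · b · c, b · b · b · b)

Answer: g(b · c, b · b · c, b · b · b · b)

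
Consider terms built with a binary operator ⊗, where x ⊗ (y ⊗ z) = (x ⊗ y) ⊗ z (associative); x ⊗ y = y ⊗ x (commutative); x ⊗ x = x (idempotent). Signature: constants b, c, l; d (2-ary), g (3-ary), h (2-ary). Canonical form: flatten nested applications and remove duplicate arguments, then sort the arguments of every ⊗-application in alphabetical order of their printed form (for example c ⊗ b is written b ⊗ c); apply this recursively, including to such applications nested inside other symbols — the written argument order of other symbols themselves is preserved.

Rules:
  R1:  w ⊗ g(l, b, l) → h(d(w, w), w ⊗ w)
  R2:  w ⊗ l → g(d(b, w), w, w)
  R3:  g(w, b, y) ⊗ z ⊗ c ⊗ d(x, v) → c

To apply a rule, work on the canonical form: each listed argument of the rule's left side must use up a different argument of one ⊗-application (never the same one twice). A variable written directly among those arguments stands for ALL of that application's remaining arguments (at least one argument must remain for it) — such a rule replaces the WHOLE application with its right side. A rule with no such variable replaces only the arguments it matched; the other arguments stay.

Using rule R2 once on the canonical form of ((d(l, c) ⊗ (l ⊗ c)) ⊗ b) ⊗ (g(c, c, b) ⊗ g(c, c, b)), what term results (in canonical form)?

Answer: g(d(b, b ⊗ c ⊗ d(l, c) ⊗ g(c, c, b)), b ⊗ c ⊗ d(l, c) ⊗ g(c, c, b), b ⊗ c ⊗ d(l, c) ⊗ g(c, c, b))

Derivation:
Canonical form:  b ⊗ c ⊗ d(l, c) ⊗ g(c, c, b) ⊗ l
Apply R2:  consuming l;  w := b ⊗ c ⊗ d(l, c) ⊗ g(c, c, b)
Every leftover argument binds to the variable; the entire application is replaced.
New term:  g(d(b, b ⊗ c ⊗ d(l, c) ⊗ g(c, c, b)), b ⊗ c ⊗ d(l, c) ⊗ g(c, c, b), b ⊗ c ⊗ d(l, c) ⊗ g(c, c, b))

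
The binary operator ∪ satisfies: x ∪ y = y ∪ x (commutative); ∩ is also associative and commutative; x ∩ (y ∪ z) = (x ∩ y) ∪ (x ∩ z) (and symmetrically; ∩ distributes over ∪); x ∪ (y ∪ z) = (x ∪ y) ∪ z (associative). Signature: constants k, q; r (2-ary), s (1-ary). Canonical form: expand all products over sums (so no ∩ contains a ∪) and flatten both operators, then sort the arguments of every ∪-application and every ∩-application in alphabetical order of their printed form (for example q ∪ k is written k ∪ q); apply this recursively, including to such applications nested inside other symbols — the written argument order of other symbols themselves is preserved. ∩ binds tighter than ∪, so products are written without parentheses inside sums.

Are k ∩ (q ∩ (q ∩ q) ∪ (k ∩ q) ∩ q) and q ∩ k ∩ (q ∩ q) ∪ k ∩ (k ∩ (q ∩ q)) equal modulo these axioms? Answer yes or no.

Answer: yes — both canonical forms are k ∩ k ∩ q ∩ q ∪ k ∩ q ∩ q ∩ q

Derivation:
Left:  k ∩ (q ∩ (q ∩ q) ∪ (k ∩ q) ∩ q)
  Expand products over sums:  k ∩ q ∩ q ∩ q ∪ k ∩ k ∩ q ∩ q
  Order the arguments:  k ∩ k ∩ q ∩ q ∪ k ∩ q ∩ q ∩ q
Right:  q ∩ k ∩ (q ∩ q) ∪ k ∩ (k ∩ (q ∩ q))
  Flatten:  k ∩ q ∩ q ∩ q ∪ k ∩ k ∩ q ∩ q
  Sort:  k ∩ k ∩ q ∩ q ∪ k ∩ q ∩ q ∩ q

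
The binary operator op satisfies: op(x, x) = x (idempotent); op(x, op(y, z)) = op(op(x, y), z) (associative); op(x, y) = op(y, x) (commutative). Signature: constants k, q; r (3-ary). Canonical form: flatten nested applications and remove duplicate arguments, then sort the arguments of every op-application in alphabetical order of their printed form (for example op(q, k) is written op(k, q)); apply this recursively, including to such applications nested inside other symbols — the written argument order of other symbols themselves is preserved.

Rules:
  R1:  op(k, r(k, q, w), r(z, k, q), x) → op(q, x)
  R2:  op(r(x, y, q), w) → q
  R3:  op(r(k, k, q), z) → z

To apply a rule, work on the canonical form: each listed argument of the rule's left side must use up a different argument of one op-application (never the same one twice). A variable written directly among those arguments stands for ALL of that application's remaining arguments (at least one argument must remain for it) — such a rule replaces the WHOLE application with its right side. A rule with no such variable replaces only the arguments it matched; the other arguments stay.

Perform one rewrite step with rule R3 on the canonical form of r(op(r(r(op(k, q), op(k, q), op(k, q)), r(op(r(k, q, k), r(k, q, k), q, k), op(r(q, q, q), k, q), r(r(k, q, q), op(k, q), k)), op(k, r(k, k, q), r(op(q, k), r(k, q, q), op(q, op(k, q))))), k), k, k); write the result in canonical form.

Canonical form:  r(op(k, r(r(op(k, q), op(k, q), op(k, q)), r(op(k, q, r(k, q, k)), op(k, q, r(q, q, q)), r(r(k, q, q), op(k, q), k)), op(k, r(k, k, q), r(op(k, q), r(k, q, q), op(k, q))))), k, k)
Match R3:  consume r(k, k, q);  z := op(k, r(op(k, q), r(k, q, q), op(k, q)))
The variable takes the whole remainder — replace the entire application.
New term:  r(op(k, r(r(op(k, q), op(k, q), op(k, q)), r(op(k, q, r(k, q, k)), op(k, q, r(q, q, q)), r(r(k, q, q), op(k, q), k)), op(k, r(op(k, q), r(k, q, q), op(k, q))))), k, k)

Answer: r(op(k, r(r(op(k, q), op(k, q), op(k, q)), r(op(k, q, r(k, q, k)), op(k, q, r(q, q, q)), r(r(k, q, q), op(k, q), k)), op(k, r(op(k, q), r(k, q, q), op(k, q))))), k, k)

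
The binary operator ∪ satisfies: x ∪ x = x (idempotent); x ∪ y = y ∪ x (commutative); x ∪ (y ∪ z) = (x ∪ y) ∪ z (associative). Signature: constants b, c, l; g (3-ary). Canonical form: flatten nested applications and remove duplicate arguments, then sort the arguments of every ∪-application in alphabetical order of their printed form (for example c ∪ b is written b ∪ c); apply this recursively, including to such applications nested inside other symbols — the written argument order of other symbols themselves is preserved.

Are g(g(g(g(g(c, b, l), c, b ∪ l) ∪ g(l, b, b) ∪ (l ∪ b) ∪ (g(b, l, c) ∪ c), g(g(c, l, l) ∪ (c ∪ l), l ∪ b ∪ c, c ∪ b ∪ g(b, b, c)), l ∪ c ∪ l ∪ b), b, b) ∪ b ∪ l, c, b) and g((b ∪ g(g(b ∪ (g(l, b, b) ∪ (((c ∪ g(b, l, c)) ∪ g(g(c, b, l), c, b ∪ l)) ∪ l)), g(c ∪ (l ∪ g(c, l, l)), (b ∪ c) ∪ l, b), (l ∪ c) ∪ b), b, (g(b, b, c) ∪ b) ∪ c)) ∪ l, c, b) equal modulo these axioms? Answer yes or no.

Left:  g(g(g(g(g(c, b, l), c, b ∪ l) ∪ g(l, b, b) ∪ (l ∪ b) ∪ (g(b, l, c) ∪ c), g(g(c, l, l) ∪ (c ∪ l), l ∪ b ∪ c, c ∪ b ∪ g(b, b, c)), l ∪ c ∪ l ∪ b), b, b) ∪ b ∪ l, c, b)
  Focus inside:  g(g(g(g(c, b, l), c, b ∪ l) ∪ g(l, b, b) ∪ (l ∪ b) ∪ (g(b, l, c) ∪ c), g(g(c, l, l) ∪ (c ∪ l), l ∪ b ∪ c, c ∪ b ∪ g(b, b, c)), l ∪ c ∪ l ∪ b), b, b) ∪ b ∪ l
  Canonicalize subterm:  g(g(g(g(c, b, l), c, b ∪ l) ∪ g(l, b, b) ∪ (l ∪ b) ∪ (g(b, l, c) ∪ c), g(g(c, l, l) ∪ (c ∪ l), l ∪ b ∪ c, c ∪ b ∪ g(b, b, c)), l ∪ c ∪ l ∪ b), b, b)  →  g(g(b ∪ c ∪ g(b, l, c) ∪ g(g(c, b, l), c, b ∪ l) ∪ g(l, b, b) ∪ l, g(c ∪ g(c, l, l) ∪ l, b ∪ c ∪ l, b ∪ c ∪ g(b, b, c)), b ∪ c ∪ l), b, b)
  Order the arguments:  b ∪ g(g(b ∪ c ∪ g(b, l, c) ∪ g(g(c, b, l), c, b ∪ l) ∪ g(l, b, b) ∪ l, g(c ∪ g(c, l, l) ∪ l, b ∪ c ∪ l, b ∪ c ∪ g(b, b, c)), b ∪ c ∪ l), b, b) ∪ l
  Rebuild:  g(b ∪ g(g(b ∪ c ∪ g(b, l, c) ∪ g(g(c, b, l), c, b ∪ l) ∪ g(l, b, b) ∪ l, g(c ∪ g(c, l, l) ∪ l, b ∪ c ∪ l, b ∪ c ∪ g(b, b, c)), b ∪ c ∪ l), b, b) ∪ l, c, b)
Right:  g((b ∪ g(g(b ∪ (g(l, b, b) ∪ (((c ∪ g(b, l, c)) ∪ g(g(c, b, l), c, b ∪ l)) ∪ l)), g(c ∪ (l ∪ g(c, l, l)), (b ∪ c) ∪ l, b), (l ∪ c) ∪ b), b, (g(b, b, c) ∪ b) ∪ c)) ∪ l, c, b)
  Descend into:  (b ∪ g(g(b ∪ (g(l, b, b) ∪ (((c ∪ g(b, l, c)) ∪ g(g(c, b, l), c, b ∪ l)) ∪ l)), g(c ∪ (l ∪ g(c, l, l)), (b ∪ c) ∪ l, b), (l ∪ c) ∪ b), b, (g(b, b, c) ∪ b) ∪ c)) ∪ l
  Flatten:  b ∪ g(g(b ∪ (g(l, b, b) ∪ (((c ∪ g(b, l, c)) ∪ g(g(c, b, l), c, b ∪ l)) ∪ l)), g(c ∪ (l ∪ g(c, l, l)), (b ∪ c) ∪ l, b), (l ∪ c) ∪ b), b, (g(b, b, c) ∪ b) ∪ c) ∪ l
  Inside:  g(g(b ∪ (g(l, b, b) ∪ (((c ∪ g(b, l, c)) ∪ g(g(c, b, l), c, b ∪ l)) ∪ l)), g(c ∪ (l ∪ g(c, l, l)), (b ∪ c) ∪ l, b), (l ∪ c) ∪ b), b, (g(b, b, c) ∪ b) ∪ c)  →  g(g(b ∪ c ∪ g(b, l, c) ∪ g(g(c, b, l), c, b ∪ l) ∪ g(l, b, b) ∪ l, g(c ∪ g(c, l, l) ∪ l, b ∪ c ∪ l, b), b ∪ c ∪ l), b, b ∪ c ∪ g(b, b, c))
  Order the arguments:  b ∪ g(g(b ∪ c ∪ g(b, l, c) ∪ g(g(c, b, l), c, b ∪ l) ∪ g(l, b, b) ∪ l, g(c ∪ g(c, l, l) ∪ l, b ∪ c ∪ l, b), b ∪ c ∪ l), b, b ∪ c ∪ g(b, b, c)) ∪ l
  Reassemble:  g(b ∪ g(g(b ∪ c ∪ g(b, l, c) ∪ g(g(c, b, l), c, b ∪ l) ∪ g(l, b, b) ∪ l, g(c ∪ g(c, l, l) ∪ l, b ∪ c ∪ l, b), b ∪ c ∪ l), b, b ∪ c ∪ g(b, b, c)) ∪ l, c, b)

Answer: no — g(b ∪ g(g(b ∪ c ∪ g(b, l, c) ∪ g(g(c, b, l), c, b ∪ l) ∪ g(l, b, b) ∪ l, g(c ∪ g(c, l, l) ∪ l, b ∪ c ∪ l, b ∪ c ∪ g(b, b, c)), b ∪ c ∪ l), b, b) ∪ l, c, b) vs g(b ∪ g(g(b ∪ c ∪ g(b, l, c) ∪ g(g(c, b, l), c, b ∪ l) ∪ g(l, b, b) ∪ l, g(c ∪ g(c, l, l) ∪ l, b ∪ c ∪ l, b), b ∪ c ∪ l), b, b ∪ c ∪ g(b, b, c)) ∪ l, c, b)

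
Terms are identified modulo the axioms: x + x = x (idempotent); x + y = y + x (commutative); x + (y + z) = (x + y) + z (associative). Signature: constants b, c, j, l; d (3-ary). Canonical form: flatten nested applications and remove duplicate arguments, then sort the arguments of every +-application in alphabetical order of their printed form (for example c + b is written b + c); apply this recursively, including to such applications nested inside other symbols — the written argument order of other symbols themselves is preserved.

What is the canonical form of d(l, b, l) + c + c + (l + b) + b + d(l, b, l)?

Un-nest:  d(l, b, l) + c + c + l + b + b + d(l, b, l)
Drop duplicates:  drop duplicate c, b, d(l, b, l)
Sort arguments:  b + c + d(l, b, l) + l

Answer: b + c + d(l, b, l) + l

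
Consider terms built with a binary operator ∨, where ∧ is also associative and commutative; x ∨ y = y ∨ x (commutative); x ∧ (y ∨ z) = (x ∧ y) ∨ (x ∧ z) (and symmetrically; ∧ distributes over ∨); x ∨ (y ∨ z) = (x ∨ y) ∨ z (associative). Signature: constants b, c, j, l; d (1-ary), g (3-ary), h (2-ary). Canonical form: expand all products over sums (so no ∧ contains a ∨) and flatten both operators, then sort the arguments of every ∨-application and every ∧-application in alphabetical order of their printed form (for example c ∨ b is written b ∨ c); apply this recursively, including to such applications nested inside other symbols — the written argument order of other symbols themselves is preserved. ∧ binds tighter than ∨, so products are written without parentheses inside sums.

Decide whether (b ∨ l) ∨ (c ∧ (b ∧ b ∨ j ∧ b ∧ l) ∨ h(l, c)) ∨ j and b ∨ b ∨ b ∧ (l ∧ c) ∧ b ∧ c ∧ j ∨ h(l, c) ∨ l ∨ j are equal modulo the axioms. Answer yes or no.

Answer: no — b ∨ b ∧ b ∧ c ∨ b ∧ c ∧ j ∧ l ∨ h(l, c) ∨ j ∨ l vs b ∨ b ∨ b ∧ b ∧ c ∧ c ∧ j ∧ l ∨ h(l, c) ∨ j ∨ l

Derivation:
Left:  (b ∨ l) ∨ (c ∧ (b ∧ b ∨ j ∧ b ∧ l) ∨ h(l, c)) ∨ j
  Expand:  b ∨ l ∨ b ∧ b ∧ c ∨ b ∧ c ∧ j ∧ l ∨ h(l, c) ∨ j
  Sort arguments:  b ∨ b ∧ b ∧ c ∨ b ∧ c ∧ j ∧ l ∨ h(l, c) ∨ j ∨ l
Right:  b ∨ b ∨ b ∧ (l ∧ c) ∧ b ∧ c ∧ j ∨ h(l, c) ∨ l ∨ j
  Flatten:  b ∨ b ∨ b ∧ b ∧ c ∧ c ∧ j ∧ l ∨ h(l, c) ∨ l ∨ j
  Order the arguments:  b ∨ b ∨ b ∧ b ∧ c ∧ c ∧ j ∧ l ∨ h(l, c) ∨ j ∨ l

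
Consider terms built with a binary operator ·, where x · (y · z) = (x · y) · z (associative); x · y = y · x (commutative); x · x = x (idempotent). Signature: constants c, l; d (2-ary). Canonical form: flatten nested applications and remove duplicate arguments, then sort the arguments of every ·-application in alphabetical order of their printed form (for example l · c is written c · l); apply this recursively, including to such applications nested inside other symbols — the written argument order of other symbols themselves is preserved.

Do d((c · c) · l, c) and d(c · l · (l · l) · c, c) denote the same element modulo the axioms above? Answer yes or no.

Left:  d((c · c) · l, c)
  Descend into:  (c · c) · l
  Un-nest:  c · c · l
  Deduplicate:  drop duplicate c
  Sort arguments:  c · l
  Rebuild:  d(c · l, c)
Right:  d(c · l · (l · l) · c, c)
  Focus inside:  c · l · (l · l) · c
  Un-nest:  c · l · l · l · c
  Idempotence:  drop duplicate l, l, c
  Sort:  c · l
  Reassemble:  d(c · l, c)

Answer: yes — both canonical forms are d(c · l, c)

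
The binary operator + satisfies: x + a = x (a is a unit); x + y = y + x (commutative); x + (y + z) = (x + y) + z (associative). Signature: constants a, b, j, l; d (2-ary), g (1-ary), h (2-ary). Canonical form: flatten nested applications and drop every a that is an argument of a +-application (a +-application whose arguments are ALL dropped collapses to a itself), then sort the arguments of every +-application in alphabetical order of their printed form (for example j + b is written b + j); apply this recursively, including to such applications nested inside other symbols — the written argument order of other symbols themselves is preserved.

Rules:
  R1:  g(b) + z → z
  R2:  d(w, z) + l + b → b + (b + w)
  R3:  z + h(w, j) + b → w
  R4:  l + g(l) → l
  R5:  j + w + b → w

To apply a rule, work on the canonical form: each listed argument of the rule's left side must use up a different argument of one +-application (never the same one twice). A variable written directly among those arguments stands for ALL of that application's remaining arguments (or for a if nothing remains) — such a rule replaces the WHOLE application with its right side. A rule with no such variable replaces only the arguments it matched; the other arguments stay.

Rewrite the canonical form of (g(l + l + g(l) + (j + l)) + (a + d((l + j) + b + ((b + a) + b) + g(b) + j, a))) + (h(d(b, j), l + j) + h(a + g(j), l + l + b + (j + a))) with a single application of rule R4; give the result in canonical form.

Answer: d(b + b + b + g(b) + j + j + l, a) + g(j + l + l + l) + h(d(b, j), j + l) + h(g(j), b + j + l + l)

Derivation:
Canonical form:  d(b + b + b + g(b) + j + j + l, a) + g(g(l) + j + l + l + l) + h(d(b, j), j + l) + h(g(j), b + j + l + l)
Apply R4:  consuming g(l), l
Giving:  d(b + b + b + g(b) + j + j + l, a) + g(j + l + l + l) + h(d(b, j), j + l) + h(g(j), b + j + l + l)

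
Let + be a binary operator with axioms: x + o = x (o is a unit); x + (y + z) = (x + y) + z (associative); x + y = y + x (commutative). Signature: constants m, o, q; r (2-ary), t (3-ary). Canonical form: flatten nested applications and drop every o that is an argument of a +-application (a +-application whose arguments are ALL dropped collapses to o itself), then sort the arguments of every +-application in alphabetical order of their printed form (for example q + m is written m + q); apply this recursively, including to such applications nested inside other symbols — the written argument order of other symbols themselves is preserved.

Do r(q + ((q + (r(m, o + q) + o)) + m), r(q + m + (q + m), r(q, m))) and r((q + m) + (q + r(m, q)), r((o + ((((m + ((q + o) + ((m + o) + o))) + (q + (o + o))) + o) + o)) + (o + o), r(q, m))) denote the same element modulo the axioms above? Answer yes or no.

Left:  r(q + ((q + (r(m, o + q) + o)) + m), r(q + m + (q + m), r(q, m)))
  Focus inside:  q + ((q + (r(m, o + q) + o)) + m)
  Merge nested applications:  q + q + r(m, o + q) + o + m
  Inside:  r(m, o + q)  →  r(m, q)
  Unit:  drop o
  Order the arguments:  m + q + q + r(m, q)
  Put back:  r(m + q + q + r(m, q), r(m + m + q + q, r(q, m)))
Right:  r((q + m) + (q + r(m, q)), r((o + ((((m + ((q + o) + ((m + o) + o))) + (q + (o + o))) + o) + o)) + (o + o), r(q, m)))
  Work inside:  (o + ((((m + ((q + o) + ((m + o) + o))) + (q + (o + o))) + o) + o)) + (o + o)
  Un-nest:  o + m + q + o + m + o + o + q + o + o + o + o + o + o
  Units out:  drop o (×10)
  Sort arguments:  m + m + q + q
  Rebuild:  r(m + q + q + r(m, q), r(m + m + q + q, r(q, m)))

Answer: yes — both canonical forms are r(m + q + q + r(m, q), r(m + m + q + q, r(q, m)))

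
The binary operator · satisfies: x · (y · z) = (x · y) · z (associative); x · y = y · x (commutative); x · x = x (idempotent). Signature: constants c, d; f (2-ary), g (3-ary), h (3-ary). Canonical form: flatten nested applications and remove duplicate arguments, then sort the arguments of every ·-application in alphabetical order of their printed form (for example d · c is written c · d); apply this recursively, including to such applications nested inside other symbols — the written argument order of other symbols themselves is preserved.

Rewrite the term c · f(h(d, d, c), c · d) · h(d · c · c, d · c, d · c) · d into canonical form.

Canonicalize subterm:  h(d · c · c, d · c, d · c)  →  h(c · d, c · d, c · d)
Sort arguments:  c · d · f(h(d, d, c), c · d) · h(c · d, c · d, c · d)

Answer: c · d · f(h(d, d, c), c · d) · h(c · d, c · d, c · d)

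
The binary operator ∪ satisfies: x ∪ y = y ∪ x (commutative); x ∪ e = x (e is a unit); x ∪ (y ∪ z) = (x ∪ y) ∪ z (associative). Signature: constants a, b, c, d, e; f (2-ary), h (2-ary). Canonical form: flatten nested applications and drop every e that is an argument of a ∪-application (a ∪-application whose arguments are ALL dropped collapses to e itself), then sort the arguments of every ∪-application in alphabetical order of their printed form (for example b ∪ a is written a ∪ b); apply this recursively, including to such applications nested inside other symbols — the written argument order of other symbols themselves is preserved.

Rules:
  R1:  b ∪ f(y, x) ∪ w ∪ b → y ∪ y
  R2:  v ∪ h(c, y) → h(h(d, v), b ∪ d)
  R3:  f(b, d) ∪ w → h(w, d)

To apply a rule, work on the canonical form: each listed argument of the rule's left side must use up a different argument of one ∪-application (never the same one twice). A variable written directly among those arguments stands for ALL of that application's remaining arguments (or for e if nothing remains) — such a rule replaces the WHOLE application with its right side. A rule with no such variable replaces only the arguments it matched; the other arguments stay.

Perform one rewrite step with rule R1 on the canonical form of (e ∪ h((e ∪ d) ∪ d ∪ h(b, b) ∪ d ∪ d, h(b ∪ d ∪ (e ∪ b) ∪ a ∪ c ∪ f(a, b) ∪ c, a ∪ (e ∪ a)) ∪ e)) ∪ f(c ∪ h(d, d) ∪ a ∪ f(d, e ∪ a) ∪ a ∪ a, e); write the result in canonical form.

Canonical form:  f(a ∪ a ∪ a ∪ c ∪ f(d, a) ∪ h(d, d), e) ∪ h(d ∪ d ∪ d ∪ d ∪ h(b, b), h(a ∪ b ∪ b ∪ c ∪ c ∪ d ∪ f(a, b), a ∪ a))
R1 matches:  uses b, b, f(a, b);  w := a ∪ c ∪ c ∪ d, x := b, y := a
The extension variable absorbs all remaining arguments, so the whole application is rewritten.
Result:  f(a ∪ a ∪ a ∪ c ∪ f(d, a) ∪ h(d, d), e) ∪ h(d ∪ d ∪ d ∪ d ∪ h(b, b), h(a ∪ a, a ∪ a))

Answer: f(a ∪ a ∪ a ∪ c ∪ f(d, a) ∪ h(d, d), e) ∪ h(d ∪ d ∪ d ∪ d ∪ h(b, b), h(a ∪ a, a ∪ a))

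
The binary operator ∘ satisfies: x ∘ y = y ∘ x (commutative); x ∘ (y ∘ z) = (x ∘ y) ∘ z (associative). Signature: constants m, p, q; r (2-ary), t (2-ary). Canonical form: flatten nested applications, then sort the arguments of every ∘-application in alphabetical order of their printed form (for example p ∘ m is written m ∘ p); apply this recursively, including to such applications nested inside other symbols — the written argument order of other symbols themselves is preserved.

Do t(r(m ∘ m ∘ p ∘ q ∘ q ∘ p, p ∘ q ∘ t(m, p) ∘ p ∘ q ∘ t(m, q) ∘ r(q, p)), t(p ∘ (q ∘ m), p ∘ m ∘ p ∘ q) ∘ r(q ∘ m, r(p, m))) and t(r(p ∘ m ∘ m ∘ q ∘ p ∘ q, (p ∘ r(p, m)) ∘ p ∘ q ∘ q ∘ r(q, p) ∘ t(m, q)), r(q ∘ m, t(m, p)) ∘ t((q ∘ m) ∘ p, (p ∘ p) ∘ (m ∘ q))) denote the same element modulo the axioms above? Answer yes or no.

Left:  t(r(m ∘ m ∘ p ∘ q ∘ q ∘ p, p ∘ q ∘ t(m, p) ∘ p ∘ q ∘ t(m, q) ∘ r(q, p)), t(p ∘ (q ∘ m), p ∘ m ∘ p ∘ q) ∘ r(q ∘ m, r(p, m)))
  Descend into:  t(p ∘ (q ∘ m), p ∘ m ∘ p ∘ q) ∘ r(q ∘ m, r(p, m))
  Canonicalize subterm:  t(p ∘ (q ∘ m), p ∘ m ∘ p ∘ q)  →  t(m ∘ p ∘ q, m ∘ p ∘ p ∘ q)
  Inside:  r(q ∘ m, r(p, m))  →  r(m ∘ q, r(p, m))
  Sort arguments:  r(m ∘ q, r(p, m)) ∘ t(m ∘ p ∘ q, m ∘ p ∘ p ∘ q)
  Rebuild:  t(r(m ∘ m ∘ p ∘ p ∘ q ∘ q, p ∘ p ∘ q ∘ q ∘ r(q, p) ∘ t(m, p) ∘ t(m, q)), r(m ∘ q, r(p, m)) ∘ t(m ∘ p ∘ q, m ∘ p ∘ p ∘ q))
Right:  t(r(p ∘ m ∘ m ∘ q ∘ p ∘ q, (p ∘ r(p, m)) ∘ p ∘ q ∘ q ∘ r(q, p) ∘ t(m, q)), r(q ∘ m, t(m, p)) ∘ t((q ∘ m) ∘ p, (p ∘ p) ∘ (m ∘ q)))
  Work inside:  r(q ∘ m, t(m, p)) ∘ t((q ∘ m) ∘ p, (p ∘ p) ∘ (m ∘ q))
  Simplify inside:  r(q ∘ m, t(m, p))  →  r(m ∘ q, t(m, p))
  Inside:  t((q ∘ m) ∘ p, (p ∘ p) ∘ (m ∘ q))  →  t(m ∘ p ∘ q, m ∘ p ∘ p ∘ q)
  Order the arguments:  r(m ∘ q, t(m, p)) ∘ t(m ∘ p ∘ q, m ∘ p ∘ p ∘ q)
  Rebuild:  t(r(m ∘ m ∘ p ∘ p ∘ q ∘ q, p ∘ p ∘ q ∘ q ∘ r(p, m) ∘ r(q, p) ∘ t(m, q)), r(m ∘ q, t(m, p)) ∘ t(m ∘ p ∘ q, m ∘ p ∘ p ∘ q))

Answer: no — t(r(m ∘ m ∘ p ∘ p ∘ q ∘ q, p ∘ p ∘ q ∘ q ∘ r(q, p) ∘ t(m, p) ∘ t(m, q)), r(m ∘ q, r(p, m)) ∘ t(m ∘ p ∘ q, m ∘ p ∘ p ∘ q)) vs t(r(m ∘ m ∘ p ∘ p ∘ q ∘ q, p ∘ p ∘ q ∘ q ∘ r(p, m) ∘ r(q, p) ∘ t(m, q)), r(m ∘ q, t(m, p)) ∘ t(m ∘ p ∘ q, m ∘ p ∘ p ∘ q))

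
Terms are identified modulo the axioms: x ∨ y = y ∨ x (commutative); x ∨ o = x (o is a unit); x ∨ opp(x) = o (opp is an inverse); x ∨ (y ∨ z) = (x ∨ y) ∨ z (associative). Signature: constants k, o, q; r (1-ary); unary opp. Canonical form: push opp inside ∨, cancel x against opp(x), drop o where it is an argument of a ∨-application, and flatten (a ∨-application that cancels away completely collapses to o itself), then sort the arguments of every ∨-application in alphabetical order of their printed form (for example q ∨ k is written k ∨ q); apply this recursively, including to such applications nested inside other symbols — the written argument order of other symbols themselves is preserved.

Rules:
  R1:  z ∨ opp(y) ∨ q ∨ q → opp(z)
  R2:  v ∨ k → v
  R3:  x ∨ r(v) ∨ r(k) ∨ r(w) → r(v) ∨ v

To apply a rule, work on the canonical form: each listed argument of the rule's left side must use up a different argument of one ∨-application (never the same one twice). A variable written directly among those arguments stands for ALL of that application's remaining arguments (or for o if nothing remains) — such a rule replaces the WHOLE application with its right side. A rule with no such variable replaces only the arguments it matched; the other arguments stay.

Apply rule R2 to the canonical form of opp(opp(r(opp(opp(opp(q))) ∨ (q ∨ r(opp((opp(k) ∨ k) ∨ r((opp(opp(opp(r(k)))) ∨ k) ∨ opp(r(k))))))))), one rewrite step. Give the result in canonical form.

Answer: r(r(opp(r(opp(r(k)) ∨ opp(r(k))))))

Derivation:
Canonical form:  r(r(opp(r(k ∨ opp(r(k)) ∨ opp(r(k))))))
Apply R2:  consuming k;  v := opp(r(k)) ∨ opp(r(k))
The extension variable absorbs all remaining arguments, so the whole application is rewritten.
New term:  r(r(opp(r(opp(r(k)) ∨ opp(r(k))))))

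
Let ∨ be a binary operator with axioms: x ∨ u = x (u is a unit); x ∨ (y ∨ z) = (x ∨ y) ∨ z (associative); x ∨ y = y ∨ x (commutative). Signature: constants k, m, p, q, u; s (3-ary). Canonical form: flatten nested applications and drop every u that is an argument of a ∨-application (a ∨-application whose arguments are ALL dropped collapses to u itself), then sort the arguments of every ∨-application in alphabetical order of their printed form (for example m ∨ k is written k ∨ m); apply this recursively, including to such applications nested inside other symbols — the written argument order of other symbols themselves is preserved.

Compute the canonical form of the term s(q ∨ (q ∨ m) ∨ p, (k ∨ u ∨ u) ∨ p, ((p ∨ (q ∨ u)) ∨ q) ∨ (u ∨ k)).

Answer: s(m ∨ p ∨ q ∨ q, k ∨ p, k ∨ p ∨ q ∨ q)

Derivation:
Work inside:  ((p ∨ (q ∨ u)) ∨ q) ∨ (u ∨ k)
Flatten:  p ∨ q ∨ u ∨ q ∨ u ∨ k
Drop the unit:  drop u (×2)
Order the arguments:  k ∨ p ∨ q ∨ q
Rebuild:  s(m ∨ p ∨ q ∨ q, k ∨ p, k ∨ p ∨ q ∨ q)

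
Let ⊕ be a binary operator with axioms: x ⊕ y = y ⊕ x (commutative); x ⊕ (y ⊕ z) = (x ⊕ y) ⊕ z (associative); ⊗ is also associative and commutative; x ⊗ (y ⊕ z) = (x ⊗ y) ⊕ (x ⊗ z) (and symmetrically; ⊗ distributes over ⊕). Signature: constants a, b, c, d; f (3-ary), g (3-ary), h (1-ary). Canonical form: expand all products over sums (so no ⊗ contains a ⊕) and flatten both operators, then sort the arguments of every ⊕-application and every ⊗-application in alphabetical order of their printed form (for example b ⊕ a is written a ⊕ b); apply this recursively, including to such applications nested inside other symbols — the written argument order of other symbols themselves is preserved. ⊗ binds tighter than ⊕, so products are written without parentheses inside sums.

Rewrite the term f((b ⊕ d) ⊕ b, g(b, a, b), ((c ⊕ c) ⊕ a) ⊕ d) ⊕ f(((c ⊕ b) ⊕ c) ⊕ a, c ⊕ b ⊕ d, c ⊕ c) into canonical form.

Answer: f(a ⊕ b ⊕ c ⊕ c, b ⊕ c ⊕ d, c ⊕ c) ⊕ f(b ⊕ b ⊕ d, g(b, a, b), a ⊕ c ⊕ c ⊕ d)

Derivation:
Un-nest:  f(b ⊕ b ⊕ d, g(b, a, b), a ⊕ c ⊕ c ⊕ d) ⊕ f(a ⊕ b ⊕ c ⊕ c, b ⊕ c ⊕ d, c ⊕ c)
Sort arguments:  f(a ⊕ b ⊕ c ⊕ c, b ⊕ c ⊕ d, c ⊕ c) ⊕ f(b ⊕ b ⊕ d, g(b, a, b), a ⊕ c ⊕ c ⊕ d)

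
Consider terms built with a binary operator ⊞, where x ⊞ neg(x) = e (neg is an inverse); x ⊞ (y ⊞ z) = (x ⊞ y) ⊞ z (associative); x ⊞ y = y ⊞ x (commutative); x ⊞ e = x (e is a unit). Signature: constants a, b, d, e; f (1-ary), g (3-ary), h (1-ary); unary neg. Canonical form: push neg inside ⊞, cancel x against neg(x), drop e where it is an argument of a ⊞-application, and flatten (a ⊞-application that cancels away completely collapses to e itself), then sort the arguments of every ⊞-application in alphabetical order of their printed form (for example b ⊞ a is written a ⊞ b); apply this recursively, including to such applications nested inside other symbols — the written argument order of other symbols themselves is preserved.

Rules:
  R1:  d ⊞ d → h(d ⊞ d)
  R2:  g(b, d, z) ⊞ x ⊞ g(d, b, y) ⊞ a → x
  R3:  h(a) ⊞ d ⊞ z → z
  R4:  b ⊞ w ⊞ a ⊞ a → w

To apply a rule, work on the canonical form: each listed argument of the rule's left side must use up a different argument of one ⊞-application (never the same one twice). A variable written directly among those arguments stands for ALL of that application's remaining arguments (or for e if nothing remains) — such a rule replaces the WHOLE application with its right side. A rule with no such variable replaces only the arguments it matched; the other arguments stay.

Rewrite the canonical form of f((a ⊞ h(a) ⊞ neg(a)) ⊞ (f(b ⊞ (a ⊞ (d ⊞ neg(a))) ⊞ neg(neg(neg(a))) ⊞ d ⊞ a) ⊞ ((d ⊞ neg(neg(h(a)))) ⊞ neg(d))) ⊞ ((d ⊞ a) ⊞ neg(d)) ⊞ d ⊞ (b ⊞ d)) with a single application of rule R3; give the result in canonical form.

Canonical form:  f(a ⊞ b ⊞ d ⊞ d ⊞ f(b ⊞ d ⊞ d) ⊞ h(a) ⊞ h(a))
Match R3:  consume d, h(a);  z := a ⊞ b ⊞ d ⊞ f(b ⊞ d ⊞ d) ⊞ h(a)
The extension variable absorbs all remaining arguments, so the whole application is rewritten.
Result:  f(a ⊞ b ⊞ d ⊞ f(b ⊞ d ⊞ d) ⊞ h(a))

Answer: f(a ⊞ b ⊞ d ⊞ f(b ⊞ d ⊞ d) ⊞ h(a))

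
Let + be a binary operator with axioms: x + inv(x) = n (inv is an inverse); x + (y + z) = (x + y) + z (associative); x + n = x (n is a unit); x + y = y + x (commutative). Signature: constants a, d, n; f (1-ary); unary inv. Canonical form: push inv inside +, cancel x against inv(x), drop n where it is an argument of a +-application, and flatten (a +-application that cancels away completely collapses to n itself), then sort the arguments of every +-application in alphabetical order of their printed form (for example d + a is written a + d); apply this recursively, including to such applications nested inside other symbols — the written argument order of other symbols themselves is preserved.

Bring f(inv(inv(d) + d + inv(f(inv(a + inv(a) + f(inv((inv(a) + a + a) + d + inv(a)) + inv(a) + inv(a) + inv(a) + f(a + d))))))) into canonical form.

Answer: f(f(inv(f(f(a + d) + inv(a) + inv(a) + inv(a) + inv(d)))))

Derivation:
Work inside:  inv(d) + d + inv(f(inv(a + inv(a) + f(inv((inv(a) + a + a) + d + inv(a)) + inv(a) + inv(a) + inv(a) + f(a + d)))))
Push inv inside:  distribute inv over + and collapse double inv
Cancel inverse pairs:  d cancels
Collect terms:  inv(f(inv(f(f(a + d) + inv(a) + inv(a) + inv(a) + inv(d)))))
Put back:  f(f(inv(f(f(a + d) + inv(a) + inv(a) + inv(a) + inv(d)))))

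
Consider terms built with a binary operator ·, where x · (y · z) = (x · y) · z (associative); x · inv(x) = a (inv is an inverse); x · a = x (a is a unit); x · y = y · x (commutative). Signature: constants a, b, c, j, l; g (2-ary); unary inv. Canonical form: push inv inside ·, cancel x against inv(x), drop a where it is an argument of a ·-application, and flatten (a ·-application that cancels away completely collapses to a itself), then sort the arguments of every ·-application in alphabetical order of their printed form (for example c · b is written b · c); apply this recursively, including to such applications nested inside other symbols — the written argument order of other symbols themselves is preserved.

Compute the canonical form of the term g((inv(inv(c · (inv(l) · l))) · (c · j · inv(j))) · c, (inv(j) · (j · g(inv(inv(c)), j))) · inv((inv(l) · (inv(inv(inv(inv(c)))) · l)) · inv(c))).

Focus inside:  (inv(j) · (j · g(inv(inv(c)), j))) · inv((inv(l) · (inv(inv(inv(inv(c)))) · l)) · inv(c))
Push inv inside:  distribute inv over · and collapse double inv
Cancel inverse pairs:  j cancels; l cancels; c cancels
Combine occurrences:  g(c, j)
Put back:  g(c · c · c, g(c, j))

Answer: g(c · c · c, g(c, j))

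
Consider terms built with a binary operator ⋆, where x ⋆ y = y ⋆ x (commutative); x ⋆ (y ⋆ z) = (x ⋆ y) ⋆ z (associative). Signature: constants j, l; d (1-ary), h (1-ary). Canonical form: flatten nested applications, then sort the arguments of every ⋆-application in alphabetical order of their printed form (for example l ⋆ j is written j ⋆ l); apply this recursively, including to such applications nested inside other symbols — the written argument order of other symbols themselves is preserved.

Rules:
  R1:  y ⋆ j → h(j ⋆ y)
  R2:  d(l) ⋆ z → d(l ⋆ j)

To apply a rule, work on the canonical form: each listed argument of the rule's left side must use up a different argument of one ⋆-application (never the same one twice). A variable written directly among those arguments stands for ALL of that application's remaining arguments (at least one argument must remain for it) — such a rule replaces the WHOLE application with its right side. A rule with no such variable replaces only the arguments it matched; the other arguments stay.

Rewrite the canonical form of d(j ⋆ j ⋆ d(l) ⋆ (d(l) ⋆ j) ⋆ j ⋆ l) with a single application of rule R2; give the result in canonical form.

Canonical form:  d(d(l) ⋆ d(l) ⋆ j ⋆ j ⋆ j ⋆ j ⋆ l)
Apply R2:  consuming d(l);  z := d(l) ⋆ j ⋆ j ⋆ j ⋆ j ⋆ l
The variable takes the whole remainder — replace the entire application.
Result:  d(d(j ⋆ l))

Answer: d(d(j ⋆ l))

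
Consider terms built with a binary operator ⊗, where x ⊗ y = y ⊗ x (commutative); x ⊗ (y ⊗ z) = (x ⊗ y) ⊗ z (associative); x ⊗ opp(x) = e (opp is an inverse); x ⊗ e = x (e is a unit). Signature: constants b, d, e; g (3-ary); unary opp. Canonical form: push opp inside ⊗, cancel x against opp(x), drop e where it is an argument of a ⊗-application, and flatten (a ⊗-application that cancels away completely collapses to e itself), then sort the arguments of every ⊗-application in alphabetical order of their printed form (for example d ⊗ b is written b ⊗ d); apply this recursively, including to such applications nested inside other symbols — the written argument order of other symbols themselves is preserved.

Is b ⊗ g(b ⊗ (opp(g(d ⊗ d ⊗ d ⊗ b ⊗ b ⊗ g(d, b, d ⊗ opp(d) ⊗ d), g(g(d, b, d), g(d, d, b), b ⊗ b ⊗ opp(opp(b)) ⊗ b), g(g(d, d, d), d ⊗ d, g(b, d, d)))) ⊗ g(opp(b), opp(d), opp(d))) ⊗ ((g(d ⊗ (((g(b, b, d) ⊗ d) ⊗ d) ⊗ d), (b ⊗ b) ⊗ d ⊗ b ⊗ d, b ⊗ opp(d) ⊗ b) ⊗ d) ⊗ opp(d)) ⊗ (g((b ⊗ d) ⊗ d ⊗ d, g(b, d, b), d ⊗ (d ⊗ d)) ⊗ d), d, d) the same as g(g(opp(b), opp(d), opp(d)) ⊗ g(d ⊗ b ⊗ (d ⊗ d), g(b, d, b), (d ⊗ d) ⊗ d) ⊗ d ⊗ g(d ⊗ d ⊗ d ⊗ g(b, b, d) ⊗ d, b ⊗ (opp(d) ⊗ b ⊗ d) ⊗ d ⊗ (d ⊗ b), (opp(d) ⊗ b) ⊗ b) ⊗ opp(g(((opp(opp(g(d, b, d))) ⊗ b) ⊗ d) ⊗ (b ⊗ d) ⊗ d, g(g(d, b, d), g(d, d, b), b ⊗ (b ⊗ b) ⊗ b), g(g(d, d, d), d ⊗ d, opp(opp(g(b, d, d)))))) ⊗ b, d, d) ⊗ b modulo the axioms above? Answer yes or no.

Answer: yes — both canonical forms are b ⊗ g(b ⊗ d ⊗ g(b ⊗ d ⊗ d ⊗ d, g(b, d, b), d ⊗ d ⊗ d) ⊗ g(d ⊗ d ⊗ d ⊗ d ⊗ g(b, b, d), b ⊗ b ⊗ b ⊗ d ⊗ d, b ⊗ b ⊗ opp(d)) ⊗ g(opp(b), opp(d), opp(d)) ⊗ opp(g(b ⊗ b ⊗ d ⊗ d ⊗ d ⊗ g(d, b, d), g(g(d, b, d), g(d, d, b), b ⊗ b ⊗ b ⊗ b), g(g(d, d, d), d ⊗ d, g(b, d, d)))), d, d)

Derivation:
Left:  b ⊗ g(b ⊗ (opp(g(d ⊗ d ⊗ d ⊗ b ⊗ b ⊗ g(d, b, d ⊗ opp(d) ⊗ d), g(g(d, b, d), g(d, d, b), b ⊗ b ⊗ opp(opp(b)) ⊗ b), g(g(d, d, d), d ⊗ d, g(b, d, d)))) ⊗ g(opp(b), opp(d), opp(d))) ⊗ ((g(d ⊗ (((g(b, b, d) ⊗ d) ⊗ d) ⊗ d), (b ⊗ b) ⊗ d ⊗ b ⊗ d, b ⊗ opp(d) ⊗ b) ⊗ d) ⊗ opp(d)) ⊗ (g((b ⊗ d) ⊗ d ⊗ d, g(b, d, b), d ⊗ (d ⊗ d)) ⊗ d), d, d)
  Push opp inside:  distribute opp over ⊗ and collapse double opp
  Collect terms:  b ⊗ g(b ⊗ d ⊗ g(b ⊗ d ⊗ d ⊗ d, g(b, d, b), d ⊗ d ⊗ d) ⊗ g(d ⊗ d ⊗ d ⊗ d ⊗ g(b, b, d), b ⊗ b ⊗ b ⊗ d ⊗ d, b ⊗ b ⊗ opp(d)) ⊗ g(opp(b), opp(d), opp(d)) ⊗ opp(g(b ⊗ b ⊗ d ⊗ d ⊗ d ⊗ g(d, b, d), g(g(d, b, d), g(d, d, b), b ⊗ b ⊗ b ⊗ b), g(g(d, d, d), d ⊗ d, g(b, d, d)))), d, d)
Right:  g(g(opp(b), opp(d), opp(d)) ⊗ g(d ⊗ b ⊗ (d ⊗ d), g(b, d, b), (d ⊗ d) ⊗ d) ⊗ d ⊗ g(d ⊗ d ⊗ d ⊗ g(b, b, d) ⊗ d, b ⊗ (opp(d) ⊗ b ⊗ d) ⊗ d ⊗ (d ⊗ b), (opp(d) ⊗ b) ⊗ b) ⊗ opp(g(((opp(opp(g(d, b, d))) ⊗ b) ⊗ d) ⊗ (b ⊗ d) ⊗ d, g(g(d, b, d), g(d, d, b), b ⊗ (b ⊗ b) ⊗ b), g(g(d, d, d), d ⊗ d, opp(opp(g(b, d, d)))))) ⊗ b, d, d) ⊗ b
  Push opp inside:  distribute opp over ⊗ and collapse double opp
  Collect:  g(b ⊗ d ⊗ g(b ⊗ d ⊗ d ⊗ d, g(b, d, b), d ⊗ d ⊗ d) ⊗ g(d ⊗ d ⊗ d ⊗ d ⊗ g(b, b, d), b ⊗ b ⊗ b ⊗ d ⊗ d, b ⊗ b ⊗ opp(d)) ⊗ g(opp(b), opp(d), opp(d)) ⊗ opp(g(b ⊗ b ⊗ d ⊗ d ⊗ d ⊗ g(d, b, d), g(g(d, b, d), g(d, d, b), b ⊗ b ⊗ b ⊗ b), g(g(d, d, d), d ⊗ d, g(b, d, d)))), d, d) ⊗ b
  Sort arguments:  b ⊗ g(b ⊗ d ⊗ g(b ⊗ d ⊗ d ⊗ d, g(b, d, b), d ⊗ d ⊗ d) ⊗ g(d ⊗ d ⊗ d ⊗ d ⊗ g(b, b, d), b ⊗ b ⊗ b ⊗ d ⊗ d, b ⊗ b ⊗ opp(d)) ⊗ g(opp(b), opp(d), opp(d)) ⊗ opp(g(b ⊗ b ⊗ d ⊗ d ⊗ d ⊗ g(d, b, d), g(g(d, b, d), g(d, d, b), b ⊗ b ⊗ b ⊗ b), g(g(d, d, d), d ⊗ d, g(b, d, d)))), d, d)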